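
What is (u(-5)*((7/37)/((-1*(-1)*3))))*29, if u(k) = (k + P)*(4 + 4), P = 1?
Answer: -6496/111 ≈ -58.523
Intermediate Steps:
u(k) = 8 + 8*k (u(k) = (k + 1)*(4 + 4) = (1 + k)*8 = 8 + 8*k)
(u(-5)*((7/37)/((-1*(-1)*3))))*29 = ((8 + 8*(-5))*((7/37)/((-1*(-1)*3))))*29 = ((8 - 40)*((7*(1/37))/((1*3))))*29 = -224/(37*3)*29 = -32*7/111*29 = -224/111*29 = -6496/111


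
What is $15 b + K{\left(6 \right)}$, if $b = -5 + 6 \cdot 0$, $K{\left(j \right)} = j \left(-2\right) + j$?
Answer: $-81$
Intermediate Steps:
$K{\left(j \right)} = - j$ ($K{\left(j \right)} = - 2 j + j = - j$)
$b = -5$ ($b = -5 + 0 = -5$)
$15 b + K{\left(6 \right)} = 15 \left(-5\right) - 6 = -75 - 6 = -81$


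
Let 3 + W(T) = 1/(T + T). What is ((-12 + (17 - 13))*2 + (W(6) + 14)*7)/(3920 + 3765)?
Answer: 739/92220 ≈ 0.0080134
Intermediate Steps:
W(T) = -3 + 1/(2*T) (W(T) = -3 + 1/(T + T) = -3 + 1/(2*T))
((-12 + (17 - 13))*2 + (W(6) + 14)*7)/(3920 + 3765) = ((-12 + (17 - 13))*2 + ((-3 + (1/2)/6) + 14)*7)/(3920 + 3765) = ((-12 + 4)*2 + ((-3 + (1/2)*(1/6)) + 14)*7)/7685 = (-8*2 + ((-3 + 1/12) + 14)*7)*(1/7685) = (-16 + (-35/12 + 14)*7)*(1/7685) = (-16 + (133/12)*7)*(1/7685) = (-16 + 931/12)*(1/7685) = (739/12)*(1/7685) = 739/92220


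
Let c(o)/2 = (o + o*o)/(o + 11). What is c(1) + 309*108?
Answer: 100117/3 ≈ 33372.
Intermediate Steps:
c(o) = 2*(o + o²)/(11 + o) (c(o) = 2*((o + o*o)/(o + 11)) = 2*((o + o²)/(11 + o)) = 2*(o + o²)/(11 + o))
c(1) + 309*108 = 2*1*(1 + 1)/(11 + 1) + 309*108 = 2*1*2/12 + 33372 = 2*1*(1/12)*2 + 33372 = ⅓ + 33372 = 100117/3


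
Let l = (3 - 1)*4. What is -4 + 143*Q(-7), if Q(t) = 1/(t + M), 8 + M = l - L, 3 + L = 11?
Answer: -203/15 ≈ -13.533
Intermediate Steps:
L = 8 (L = -3 + 11 = 8)
l = 8 (l = 2*4 = 8)
M = -8 (M = -8 + (8 - 1*8) = -8 + (8 - 8) = -8 + 0 = -8)
Q(t) = 1/(-8 + t) (Q(t) = 1/(t - 8) = 1/(-8 + t))
-4 + 143*Q(-7) = -4 + 143/(-8 - 7) = -4 + 143/(-15) = -4 + 143*(-1/15) = -4 - 143/15 = -203/15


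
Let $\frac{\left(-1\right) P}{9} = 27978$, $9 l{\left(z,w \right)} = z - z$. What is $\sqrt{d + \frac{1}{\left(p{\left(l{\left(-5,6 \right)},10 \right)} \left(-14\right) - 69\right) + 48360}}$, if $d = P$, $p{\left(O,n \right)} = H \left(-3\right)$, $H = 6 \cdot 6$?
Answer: $\frac{i \sqrt{624554272734015}}{49803} \approx 501.8 i$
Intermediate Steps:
$H = 36$
$l{\left(z,w \right)} = 0$ ($l{\left(z,w \right)} = \frac{z - z}{9} = \frac{1}{9} \cdot 0 = 0$)
$p{\left(O,n \right)} = -108$ ($p{\left(O,n \right)} = 36 \left(-3\right) = -108$)
$P = -251802$ ($P = \left(-9\right) 27978 = -251802$)
$d = -251802$
$\sqrt{d + \frac{1}{\left(p{\left(l{\left(-5,6 \right)},10 \right)} \left(-14\right) - 69\right) + 48360}} = \sqrt{-251802 + \frac{1}{\left(\left(-108\right) \left(-14\right) - 69\right) + 48360}} = \sqrt{-251802 + \frac{1}{\left(1512 - 69\right) + 48360}} = \sqrt{-251802 + \frac{1}{1443 + 48360}} = \sqrt{-251802 + \frac{1}{49803}} = \sqrt{- \frac{12540495005}{49803}} = \frac{i \sqrt{624554272734015}}{49803}$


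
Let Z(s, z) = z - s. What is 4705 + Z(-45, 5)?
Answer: 4755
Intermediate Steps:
4705 + Z(-45, 5) = 4705 + (5 - 1*(-45)) = 4705 + (5 + 45) = 4705 + 50 = 4755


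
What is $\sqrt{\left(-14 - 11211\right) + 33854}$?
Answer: $\sqrt{22629} \approx 150.43$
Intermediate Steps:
$\sqrt{\left(-14 - 11211\right) + 33854} = \sqrt{-11225 + 33854} = \sqrt{22629}$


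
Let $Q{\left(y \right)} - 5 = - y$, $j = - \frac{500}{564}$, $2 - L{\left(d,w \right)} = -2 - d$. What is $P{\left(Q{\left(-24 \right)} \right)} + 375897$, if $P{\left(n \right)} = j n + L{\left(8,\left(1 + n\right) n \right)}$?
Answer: $\frac{52999544}{141} \approx 3.7588 \cdot 10^{5}$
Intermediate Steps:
$L{\left(d,w \right)} = 4 + d$ ($L{\left(d,w \right)} = 2 - \left(-2 - d\right) = 2 + \left(2 + d\right) = 4 + d$)
$j = - \frac{125}{141}$ ($j = \left(-500\right) \frac{1}{564} = - \frac{125}{141} \approx -0.88653$)
$Q{\left(y \right)} = 5 - y$
$P{\left(n \right)} = 12 - \frac{125 n}{141}$ ($P{\left(n \right)} = - \frac{125 n}{141} + \left(4 + 8\right) = - \frac{125 n}{141} + 12 = 12 - \frac{125 n}{141}$)
$P{\left(Q{\left(-24 \right)} \right)} + 375897 = \left(12 - \frac{125 \left(5 - -24\right)}{141}\right) + 375897 = \left(12 - \frac{125 \left(5 + 24\right)}{141}\right) + 375897 = \left(12 - \frac{3625}{141}\right) + 375897 = - \frac{1933}{141} + 375897 = \frac{52999544}{141}$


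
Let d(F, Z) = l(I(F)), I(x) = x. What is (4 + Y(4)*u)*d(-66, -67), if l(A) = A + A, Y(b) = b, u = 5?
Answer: -3168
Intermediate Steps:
l(A) = 2*A
d(F, Z) = 2*F
(4 + Y(4)*u)*d(-66, -67) = (4 + 4*5)*(2*(-66)) = (4 + 20)*(-132) = 24*(-132) = -3168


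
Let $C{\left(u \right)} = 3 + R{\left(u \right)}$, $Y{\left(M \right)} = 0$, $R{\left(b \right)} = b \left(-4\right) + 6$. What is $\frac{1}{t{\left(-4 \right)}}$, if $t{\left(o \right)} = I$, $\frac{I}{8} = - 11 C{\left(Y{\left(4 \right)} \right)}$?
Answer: $- \frac{1}{792} \approx -0.0012626$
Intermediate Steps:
$R{\left(b \right)} = 6 - 4 b$ ($R{\left(b \right)} = - 4 b + 6 = 6 - 4 b$)
$C{\left(u \right)} = 9 - 4 u$ ($C{\left(u \right)} = 3 - \left(-6 + 4 u\right) = 9 - 4 u$)
$I = -792$ ($I = 8 \left(- 11 \left(9 - 0\right)\right) = 8 \left(- 11 \left(9 + 0\right)\right) = 8 \left(\left(-11\right) 9\right) = 8 \left(-99\right) = -792$)
$t{\left(o \right)} = -792$
$\frac{1}{t{\left(-4 \right)}} = \frac{1}{-792} = - \frac{1}{792}$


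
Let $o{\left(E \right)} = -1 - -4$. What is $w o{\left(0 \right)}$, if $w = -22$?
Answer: $-66$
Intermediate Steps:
$o{\left(E \right)} = 3$ ($o{\left(E \right)} = -1 + 4 = 3$)
$w o{\left(0 \right)} = \left(-22\right) 3 = -66$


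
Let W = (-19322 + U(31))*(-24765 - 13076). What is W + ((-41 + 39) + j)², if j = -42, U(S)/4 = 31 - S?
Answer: 731165738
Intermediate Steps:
U(S) = 124 - 4*S (U(S) = 4*(31 - S) = 124 - 4*S)
W = 731163802 (W = (-19322 + (124 - 4*31))*(-24765 - 13076) = (-19322 + (124 - 124))*(-37841) = (-19322 + 0)*(-37841) = -19322*(-37841) = 731163802)
W + ((-41 + 39) + j)² = 731163802 + ((-41 + 39) - 42)² = 731163802 + (-2 - 42)² = 731163802 + (-44)² = 731163802 + 1936 = 731165738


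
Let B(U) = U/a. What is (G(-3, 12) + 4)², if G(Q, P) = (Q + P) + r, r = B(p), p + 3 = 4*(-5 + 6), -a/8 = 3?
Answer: 96721/576 ≈ 167.92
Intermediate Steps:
a = -24 (a = -8*3 = -24)
p = 1 (p = -3 + 4*(-5 + 6) = -3 + 4*1 = -3 + 4 = 1)
B(U) = -U/24 (B(U) = U/(-24) = U*(-1/24) = -U/24)
r = -1/24 (r = -1/24*1 = -1/24 ≈ -0.041667)
G(Q, P) = -1/24 + P + Q (G(Q, P) = (Q + P) - 1/24 = (P + Q) - 1/24 = -1/24 + P + Q)
(G(-3, 12) + 4)² = ((-1/24 + 12 - 3) + 4)² = (215/24 + 4)² = (311/24)² = 96721/576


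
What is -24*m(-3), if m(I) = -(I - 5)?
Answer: -192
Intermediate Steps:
m(I) = 5 - I (m(I) = -(-5 + I) = 5 - I)
-24*m(-3) = -24*(5 - 1*(-3)) = -24*(5 + 3) = -24*8 = -192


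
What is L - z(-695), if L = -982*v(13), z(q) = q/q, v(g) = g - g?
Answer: -1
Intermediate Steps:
v(g) = 0
z(q) = 1
L = 0 (L = -982*0 = 0)
L - z(-695) = 0 - 1*1 = 0 - 1 = -1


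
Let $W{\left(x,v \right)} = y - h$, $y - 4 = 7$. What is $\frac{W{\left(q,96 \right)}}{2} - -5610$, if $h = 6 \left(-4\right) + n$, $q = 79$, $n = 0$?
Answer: $\frac{11255}{2} \approx 5627.5$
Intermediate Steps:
$y = 11$ ($y = 4 + 7 = 11$)
$h = -24$ ($h = 6 \left(-4\right) + 0 = -24 + 0 = -24$)
$W{\left(x,v \right)} = 35$ ($W{\left(x,v \right)} = 11 - -24 = 11 + 24 = 35$)
$\frac{W{\left(q,96 \right)}}{2} - -5610 = \frac{35}{2} - -5610 = 35 \cdot \frac{1}{2} + 5610 = \frac{35}{2} + 5610 = \frac{11255}{2}$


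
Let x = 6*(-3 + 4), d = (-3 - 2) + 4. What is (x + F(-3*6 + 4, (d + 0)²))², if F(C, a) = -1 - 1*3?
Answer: 4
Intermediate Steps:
d = -1 (d = -5 + 4 = -1)
F(C, a) = -4 (F(C, a) = -1 - 3 = -4)
x = 6 (x = 6*1 = 6)
(x + F(-3*6 + 4, (d + 0)²))² = (6 - 4)² = 2² = 4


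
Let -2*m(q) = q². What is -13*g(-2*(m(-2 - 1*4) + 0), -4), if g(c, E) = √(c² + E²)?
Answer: -52*√82 ≈ -470.88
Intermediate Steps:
m(q) = -q²/2
g(c, E) = √(E² + c²)
-13*g(-2*(m(-2 - 1*4) + 0), -4) = -13*√((-4)² + (-2*(-(-2 - 1*4)²/2 + 0))²) = -13*√(16 + (-2*(-(-2 - 4)²/2 + 0))²) = -13*√(16 + (-2*(-½*(-6)² + 0))²) = -13*√(16 + (-2*(-½*36 + 0))²) = -13*√(16 + (-2*(-18 + 0))²) = -13*√(16 + (-2*(-18))²) = -13*√(16 + 36²) = -13*√(16 + 1296) = -52*√82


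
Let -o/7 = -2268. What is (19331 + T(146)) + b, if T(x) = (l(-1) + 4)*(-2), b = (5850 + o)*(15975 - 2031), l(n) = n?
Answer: 302966669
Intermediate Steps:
o = 15876 (o = -7*(-2268) = 15876)
b = 302947344 (b = (5850 + 15876)*(15975 - 2031) = 21726*13944 = 302947344)
T(x) = -6 (T(x) = (-1 + 4)*(-2) = 3*(-2) = -6)
(19331 + T(146)) + b = (19331 - 6) + 302947344 = 19325 + 302947344 = 302966669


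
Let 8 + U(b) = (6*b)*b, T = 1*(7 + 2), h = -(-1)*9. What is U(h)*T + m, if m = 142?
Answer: 4444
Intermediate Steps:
h = 9 (h = -1*(-9) = 9)
T = 9 (T = 1*9 = 9)
U(b) = -8 + 6*b² (U(b) = -8 + (6*b)*b = -8 + 6*b²)
U(h)*T + m = (-8 + 6*9²)*9 + 142 = (-8 + 6*81)*9 + 142 = (-8 + 486)*9 + 142 = 478*9 + 142 = 4302 + 142 = 4444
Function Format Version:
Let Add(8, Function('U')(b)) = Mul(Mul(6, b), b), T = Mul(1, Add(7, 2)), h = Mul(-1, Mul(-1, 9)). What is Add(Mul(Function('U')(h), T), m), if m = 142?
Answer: 4444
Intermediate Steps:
h = 9 (h = Mul(-1, -9) = 9)
T = 9 (T = Mul(1, 9) = 9)
Function('U')(b) = Add(-8, Mul(6, Pow(b, 2))) (Function('U')(b) = Add(-8, Mul(Mul(6, b), b)) = Add(-8, Mul(6, Pow(b, 2))))
Add(Mul(Function('U')(h), T), m) = Add(Mul(Add(-8, Mul(6, Pow(9, 2))), 9), 142) = Add(Mul(Add(-8, Mul(6, 81)), 9), 142) = Add(Mul(Add(-8, 486), 9), 142) = Add(Mul(478, 9), 142) = Add(4302, 142) = 4444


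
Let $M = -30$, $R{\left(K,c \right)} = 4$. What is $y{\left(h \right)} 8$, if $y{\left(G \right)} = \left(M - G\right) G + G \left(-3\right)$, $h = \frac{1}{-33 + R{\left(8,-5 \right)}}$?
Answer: $\frac{7648}{841} \approx 9.0939$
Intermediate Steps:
$h = - \frac{1}{29}$ ($h = \frac{1}{-33 + 4} = \frac{1}{-29} = - \frac{1}{29} \approx -0.034483$)
$y{\left(G \right)} = - 3 G + G \left(-30 - G\right)$ ($y{\left(G \right)} = \left(-30 - G\right) G + G \left(-3\right) = G \left(-30 - G\right) - 3 G = - 3 G + G \left(-30 - G\right)$)
$y{\left(h \right)} 8 = \left(-1\right) \left(- \frac{1}{29}\right) \left(33 - \frac{1}{29}\right) 8 = \left(-1\right) \left(- \frac{1}{29}\right) \frac{956}{29} \cdot 8 = \frac{956}{841} \cdot 8 = \frac{7648}{841}$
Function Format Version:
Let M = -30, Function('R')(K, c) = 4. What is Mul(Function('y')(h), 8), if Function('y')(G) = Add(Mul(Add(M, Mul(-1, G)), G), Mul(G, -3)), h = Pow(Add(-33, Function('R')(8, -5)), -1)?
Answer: Rational(7648, 841) ≈ 9.0939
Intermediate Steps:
h = Rational(-1, 29) (h = Pow(Add(-33, 4), -1) = Pow(-29, -1) = Rational(-1, 29) ≈ -0.034483)
Function('y')(G) = Add(Mul(-3, G), Mul(G, Add(-30, Mul(-1, G)))) (Function('y')(G) = Add(Mul(Add(-30, Mul(-1, G)), G), Mul(G, -3)) = Add(Mul(G, Add(-30, Mul(-1, G))), Mul(-3, G)) = Add(Mul(-3, G), Mul(G, Add(-30, Mul(-1, G)))))
Mul(Function('y')(h), 8) = Mul(Mul(-1, Rational(-1, 29), Add(33, Rational(-1, 29))), 8) = Mul(Mul(-1, Rational(-1, 29), Rational(956, 29)), 8) = Mul(Rational(956, 841), 8) = Rational(7648, 841)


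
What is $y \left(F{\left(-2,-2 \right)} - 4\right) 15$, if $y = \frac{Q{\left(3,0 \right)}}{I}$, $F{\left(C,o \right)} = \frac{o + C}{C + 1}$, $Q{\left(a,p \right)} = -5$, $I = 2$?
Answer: $0$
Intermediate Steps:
$F{\left(C,o \right)} = \frac{C + o}{1 + C}$
$y = - \frac{5}{2} \approx -2.5$
$y \left(F{\left(-2,-2 \right)} - 4\right) 15 = - \frac{5 \left(\frac{-2 - 2}{1 - 2} - 4\right)}{2} \cdot 15 = - \frac{5 \left(\frac{1}{-1} \left(-4\right) - 4\right)}{2} \cdot 15 = - \frac{5 \left(\left(-1\right) \left(-4\right) - 4\right)}{2} \cdot 15 = - \frac{5 \left(4 - 4\right)}{2} \cdot 15 = \left(- \frac{5}{2}\right) 0 \cdot 15 = 0 \cdot 15 = 0$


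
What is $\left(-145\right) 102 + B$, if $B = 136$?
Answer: $-14654$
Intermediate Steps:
$\left(-145\right) 102 + B = \left(-145\right) 102 + 136 = -14790 + 136 = -14654$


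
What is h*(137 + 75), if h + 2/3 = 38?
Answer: 23744/3 ≈ 7914.7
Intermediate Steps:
h = 112/3 (h = -⅔ + 38 = 112/3 ≈ 37.333)
h*(137 + 75) = 112*(137 + 75)/3 = (112/3)*212 = 23744/3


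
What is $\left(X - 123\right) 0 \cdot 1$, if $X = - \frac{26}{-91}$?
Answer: $0$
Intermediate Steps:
$X = \frac{2}{7}$ ($X = \left(-26\right) \left(- \frac{1}{91}\right) = \frac{2}{7} \approx 0.28571$)
$\left(X - 123\right) 0 \cdot 1 = \left(\frac{2}{7} - 123\right) 0 \cdot 1 = \left(- \frac{859}{7}\right) 0 = 0$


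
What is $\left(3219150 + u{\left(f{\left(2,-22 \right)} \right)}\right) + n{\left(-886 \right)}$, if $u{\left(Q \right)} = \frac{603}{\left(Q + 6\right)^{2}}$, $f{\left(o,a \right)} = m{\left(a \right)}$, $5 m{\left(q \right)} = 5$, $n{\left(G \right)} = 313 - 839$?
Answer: $\frac{157713179}{49} \approx 3.2186 \cdot 10^{6}$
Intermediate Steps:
$n{\left(G \right)} = -526$
$m{\left(q \right)} = 1$ ($m{\left(q \right)} = \frac{1}{5} \cdot 5 = 1$)
$f{\left(o,a \right)} = 1$
$u{\left(Q \right)} = \frac{603}{\left(6 + Q\right)^{2}}$
$\left(3219150 + u{\left(f{\left(2,-22 \right)} \right)}\right) + n{\left(-886 \right)} = \left(3219150 + \frac{603}{\left(6 + 1\right)^{2}}\right) - 526 = \left(3219150 + \frac{603}{49}\right) - 526 = \frac{157738953}{49} - 526 = \frac{157713179}{49}$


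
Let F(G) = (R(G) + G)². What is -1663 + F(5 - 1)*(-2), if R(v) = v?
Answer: -1791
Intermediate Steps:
F(G) = 4*G² (F(G) = (G + G)² = (2*G)² = 4*G²)
-1663 + F(5 - 1)*(-2) = -1663 + (4*(5 - 1)²)*(-2) = -1663 + (4*4²)*(-2) = -1663 + (4*16)*(-2) = -1663 + 64*(-2) = -1663 - 128 = -1791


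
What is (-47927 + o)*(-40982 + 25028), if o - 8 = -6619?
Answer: 870099252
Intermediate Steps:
o = -6611 (o = 8 - 6619 = -6611)
(-47927 + o)*(-40982 + 25028) = (-47927 - 6611)*(-40982 + 25028) = -54538*(-15954) = 870099252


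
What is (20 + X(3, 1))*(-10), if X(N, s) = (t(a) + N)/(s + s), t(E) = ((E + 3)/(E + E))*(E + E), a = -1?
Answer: -225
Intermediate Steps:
t(E) = 3 + E (t(E) = ((3 + E)/((2*E)))*(2*E) = ((3 + E)*(1/(2*E)))*(2*E) = ((3 + E)/(2*E))*(2*E) = 3 + E)
X(N, s) = (2 + N)/(2*s) (X(N, s) = ((3 - 1) + N)/(s + s) = (2 + N)/((2*s)) = (2 + N)*(1/(2*s)) = (2 + N)/(2*s))
(20 + X(3, 1))*(-10) = (20 + (½)*(2 + 3)/1)*(-10) = (20 + (½)*1*5)*(-10) = (20 + 5/2)*(-10) = (45/2)*(-10) = -225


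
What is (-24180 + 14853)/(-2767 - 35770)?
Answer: 9327/38537 ≈ 0.24203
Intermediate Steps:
(-24180 + 14853)/(-2767 - 35770) = -9327/(-38537) = -9327*(-1/38537) = 9327/38537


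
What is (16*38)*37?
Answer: 22496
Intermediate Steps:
(16*38)*37 = 608*37 = 22496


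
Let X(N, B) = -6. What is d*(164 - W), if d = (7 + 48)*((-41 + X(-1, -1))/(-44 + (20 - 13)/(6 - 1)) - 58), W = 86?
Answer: -17330170/71 ≈ -2.4409e+5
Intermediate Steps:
d = -666545/213 (d = (7 + 48)*((-41 - 6)/(-44 + (20 - 13)/(6 - 1)) - 58) = 55*(-47/(-44 + 7/5) - 58) = 55*(-47/(-213/5) - 58) = 55*(-47*(-5/213) - 58) = 55*(235/213 - 58) = 55*(-12119/213) = -666545/213 ≈ -3129.3)
d*(164 - W) = -666545*(164 - 1*86)/213 = -666545*(164 - 86)/213 = -666545/213*78 = -17330170/71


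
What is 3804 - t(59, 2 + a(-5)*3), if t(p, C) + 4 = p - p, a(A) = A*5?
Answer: 3808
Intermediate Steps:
a(A) = 5*A
t(p, C) = -4 (t(p, C) = -4 + (p - p) = -4 + 0 = -4)
3804 - t(59, 2 + a(-5)*3) = 3804 - 1*(-4) = 3804 + 4 = 3808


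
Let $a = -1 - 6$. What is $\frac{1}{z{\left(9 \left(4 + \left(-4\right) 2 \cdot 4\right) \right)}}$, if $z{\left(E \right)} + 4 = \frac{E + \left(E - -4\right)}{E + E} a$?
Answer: $- \frac{18}{197} \approx -0.091371$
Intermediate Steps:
$a = -7$ ($a = -1 - 6 = -7$)
$z{\left(E \right)} = -4 - \frac{7 \left(4 + 2 E\right)}{2 E}$ ($z{\left(E \right)} = -4 + \frac{E + \left(E - -4\right)}{E + E} \left(-7\right) = -4 + \frac{E + \left(E + 4\right)}{2 E} \left(-7\right) = -4 + \left(E + \left(4 + E\right)\right) \frac{1}{2 E} \left(-7\right) = -4 + \left(4 + 2 E\right) \frac{1}{2 E} \left(-7\right) = -4 + \frac{4 + 2 E}{2 E} \left(-7\right) = -4 - \frac{7 \left(4 + 2 E\right)}{2 E}$)
$\frac{1}{z{\left(9 \left(4 + \left(-4\right) 2 \cdot 4\right) \right)}} = \frac{1}{-11 - \frac{14}{9 \left(4 + \left(-4\right) 2 \cdot 4\right)}} = \frac{1}{-11 - \frac{14}{9 \left(4 - 32\right)}} = \frac{1}{-11 - \frac{14}{9 \left(-28\right)}} = \frac{1}{-11 - \frac{14}{-252}} = \frac{1}{-11 - - \frac{1}{18}} = \frac{1}{-11 + \frac{1}{18}} = \frac{1}{- \frac{197}{18}} = - \frac{18}{197}$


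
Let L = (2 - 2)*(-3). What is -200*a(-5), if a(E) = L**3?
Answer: 0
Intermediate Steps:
L = 0 (L = 0*(-3) = 0)
a(E) = 0 (a(E) = 0**3 = 0)
-200*a(-5) = -200*0 = 0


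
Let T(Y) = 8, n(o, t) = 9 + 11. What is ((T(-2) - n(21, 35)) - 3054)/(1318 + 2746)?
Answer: -1533/2032 ≈ -0.75443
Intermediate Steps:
n(o, t) = 20
((T(-2) - n(21, 35)) - 3054)/(1318 + 2746) = ((8 - 1*20) - 3054)/(1318 + 2746) = ((8 - 20) - 3054)/4064 = (-12 - 3054)*(1/4064) = -3066*1/4064 = -1533/2032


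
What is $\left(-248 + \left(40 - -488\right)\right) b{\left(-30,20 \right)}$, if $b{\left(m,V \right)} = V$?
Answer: $5600$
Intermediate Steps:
$\left(-248 + \left(40 - -488\right)\right) b{\left(-30,20 \right)} = \left(-248 + \left(40 - -488\right)\right) 20 = \left(-248 + \left(40 + 488\right)\right) 20 = \left(-248 + 528\right) 20 = 280 \cdot 20 = 5600$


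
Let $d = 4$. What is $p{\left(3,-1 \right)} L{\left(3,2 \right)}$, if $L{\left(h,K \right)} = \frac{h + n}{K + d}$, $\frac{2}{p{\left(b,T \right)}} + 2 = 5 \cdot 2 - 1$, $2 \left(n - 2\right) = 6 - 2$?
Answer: $\frac{1}{3} \approx 0.33333$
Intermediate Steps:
$n = 4$ ($n = 2 + \frac{6 - 2}{2} = 2 + \frac{1}{2} \cdot 4 = 2 + 2 = 4$)
$p{\left(b,T \right)} = \frac{2}{7}$ ($p{\left(b,T \right)} = \frac{2}{-2 + \left(5 \cdot 2 - 1\right)} = \frac{2}{-2 + \left(10 - 1\right)} = \frac{2}{-2 + 9} = \frac{2}{7}$)
$L{\left(h,K \right)} = \frac{4 + h}{4 + K}$ ($L{\left(h,K \right)} = \frac{h + 4}{K + 4} = \frac{4 + h}{4 + K}$)
$p{\left(3,-1 \right)} L{\left(3,2 \right)} = \frac{2 \frac{4 + 3}{4 + 2}}{7} = \frac{2 \cdot \frac{1}{6} \cdot 7}{7} = \frac{2}{7} \cdot \frac{7}{6} = \frac{1}{3}$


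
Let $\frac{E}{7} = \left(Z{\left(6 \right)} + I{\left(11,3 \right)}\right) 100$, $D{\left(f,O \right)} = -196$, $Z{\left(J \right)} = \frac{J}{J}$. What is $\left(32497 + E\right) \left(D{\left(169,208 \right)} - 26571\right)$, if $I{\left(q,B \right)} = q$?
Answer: $-1094689999$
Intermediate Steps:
$Z{\left(J \right)} = 1$
$E = 8400$ ($E = 7 \left(1 + 11\right) 100 = 7 \cdot 12 \cdot 100 = 7 \cdot 1200 = 8400$)
$\left(32497 + E\right) \left(D{\left(169,208 \right)} - 26571\right) = \left(32497 + 8400\right) \left(-196 - 26571\right) = 40897 \left(-26767\right) = -1094689999$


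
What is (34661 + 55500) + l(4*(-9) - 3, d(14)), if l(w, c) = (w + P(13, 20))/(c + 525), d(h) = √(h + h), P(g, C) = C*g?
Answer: 3549745306/39371 - 442*√7/275597 ≈ 90161.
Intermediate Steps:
d(h) = √2*√h (d(h) = √(2*h) = √2*√h)
l(w, c) = (260 + w)/(525 + c) (l(w, c) = (w + 20*13)/(c + 525) = (w + 260)/(525 + c) = (260 + w)/(525 + c))
(34661 + 55500) + l(4*(-9) - 3, d(14)) = (34661 + 55500) + (260 + (4*(-9) - 3))/(525 + √2*√14) = 90161 + (260 + (-36 - 3))/(525 + 2*√7) = 90161 + (260 - 39)/(525 + 2*√7) = 90161 + 221/(525 + 2*√7)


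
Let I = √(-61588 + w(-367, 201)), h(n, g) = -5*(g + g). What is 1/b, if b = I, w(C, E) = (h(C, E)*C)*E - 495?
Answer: √148209587/148209587 ≈ 8.2141e-5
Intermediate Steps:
h(n, g) = -10*g
w(C, E) = -495 - 10*C*E² (w(C, E) = ((-10*E)*C)*E - 495 = (-10*C*E)*E - 495 = -10*C*E² - 495 = -495 - 10*C*E²)
I = √148209587 (I = √(-61588 + (-495 - 10*(-367)*201²)) = √(-61588 + (-495 - 10*(-367)*40401)) = √(-61588 + (-495 + 148271670)) = √(-61588 + 148271175) = √148209587 ≈ 12174.)
b = √148209587 ≈ 12174.
1/b = 1/(√148209587) = √148209587/148209587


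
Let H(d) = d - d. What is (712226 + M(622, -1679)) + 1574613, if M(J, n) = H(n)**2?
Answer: 2286839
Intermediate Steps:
H(d) = 0
M(J, n) = 0 (M(J, n) = 0**2 = 0)
(712226 + M(622, -1679)) + 1574613 = (712226 + 0) + 1574613 = 712226 + 1574613 = 2286839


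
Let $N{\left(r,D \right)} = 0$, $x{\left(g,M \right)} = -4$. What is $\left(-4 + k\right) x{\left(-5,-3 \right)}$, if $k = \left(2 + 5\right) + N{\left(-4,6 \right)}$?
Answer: $-12$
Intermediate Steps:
$k = 7$ ($k = \left(2 + 5\right) + 0 = 7 + 0 = 7$)
$\left(-4 + k\right) x{\left(-5,-3 \right)} = \left(-4 + 7\right) \left(-4\right) = 3 \left(-4\right) = -12$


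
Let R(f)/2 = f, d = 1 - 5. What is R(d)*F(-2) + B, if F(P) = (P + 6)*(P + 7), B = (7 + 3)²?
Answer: -60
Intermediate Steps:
B = 100 (B = 10² = 100)
d = -4
R(f) = 2*f
F(P) = (6 + P)*(7 + P)
R(d)*F(-2) + B = (2*(-4))*(42 + (-2)² + 13*(-2)) + 100 = -8*(42 + 4 - 26) + 100 = -8*20 + 100 = -160 + 100 = -60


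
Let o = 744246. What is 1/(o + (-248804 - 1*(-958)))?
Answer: 1/496400 ≈ 2.0145e-6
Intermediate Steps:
1/(o + (-248804 - 1*(-958))) = 1/(744246 + (-248804 - 1*(-958))) = 1/(744246 + (-248804 + 958)) = 1/(744246 - 247846) = 1/496400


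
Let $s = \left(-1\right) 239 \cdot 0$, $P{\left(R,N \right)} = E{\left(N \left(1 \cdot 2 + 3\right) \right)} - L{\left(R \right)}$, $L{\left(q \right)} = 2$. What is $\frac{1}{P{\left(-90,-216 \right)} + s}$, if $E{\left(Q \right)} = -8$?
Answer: $- \frac{1}{10} \approx -0.1$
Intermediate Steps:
$P{\left(R,N \right)} = -10$ ($P{\left(R,N \right)} = -8 - 2 = -10$)
$s = 0$ ($s = \left(-239\right) 0 = 0$)
$\frac{1}{P{\left(-90,-216 \right)} + s} = \frac{1}{-10 + 0} = \frac{1}{-10} = - \frac{1}{10}$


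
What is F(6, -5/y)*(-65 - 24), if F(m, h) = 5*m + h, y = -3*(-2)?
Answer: -15575/6 ≈ -2595.8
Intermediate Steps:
y = 6
F(m, h) = h + 5*m
F(6, -5/y)*(-65 - 24) = (-5/6 + 5*6)*(-65 - 24) = (-5*⅙ + 30)*(-89) = (-⅚ + 30)*(-89) = (175/6)*(-89) = -15575/6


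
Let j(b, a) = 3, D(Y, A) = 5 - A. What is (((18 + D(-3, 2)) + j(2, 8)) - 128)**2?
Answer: 10816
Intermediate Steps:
(((18 + D(-3, 2)) + j(2, 8)) - 128)**2 = (((18 + (5 - 1*2)) + 3) - 128)**2 = (((18 + (5 - 2)) + 3) - 128)**2 = (((18 + 3) + 3) - 128)**2 = ((21 + 3) - 128)**2 = (24 - 128)**2 = (-104)**2 = 10816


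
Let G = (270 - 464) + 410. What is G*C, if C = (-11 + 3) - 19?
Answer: -5832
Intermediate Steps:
C = -27 (C = -8 - 19 = -27)
G = 216 (G = -194 + 410 = 216)
G*C = 216*(-27) = -5832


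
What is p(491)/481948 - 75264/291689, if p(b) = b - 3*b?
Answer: -18279886435/70289465086 ≈ -0.26007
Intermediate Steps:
p(b) = -2*b
p(491)/481948 - 75264/291689 = -2*491/481948 - 75264/291689 = -982*1/481948 - 75264*1/291689 = -491/240974 - 75264/291689 = -18279886435/70289465086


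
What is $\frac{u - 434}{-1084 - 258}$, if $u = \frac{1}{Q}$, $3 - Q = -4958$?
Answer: $\frac{2153073}{6657662} \approx 0.3234$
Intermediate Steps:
$Q = 4961$ ($Q = 3 - -4958 = 3 + 4958 = 4961$)
$u = \frac{1}{4961} \approx 0.00020157$
$\frac{u - 434}{-1084 - 258} = \frac{\frac{1}{4961} - 434}{-1084 - 258} = - \frac{2153073}{4961 \left(-1342\right)} = \left(- \frac{2153073}{4961}\right) \left(- \frac{1}{1342}\right) = \frac{2153073}{6657662}$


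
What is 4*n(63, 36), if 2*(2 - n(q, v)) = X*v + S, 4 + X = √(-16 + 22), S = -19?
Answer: 334 - 72*√6 ≈ 157.64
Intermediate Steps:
X = -4 + √6 (X = -4 + √(-16 + 22) = -4 + √6 ≈ -1.5505)
n(q, v) = 23/2 - v*(-4 + √6)/2 (n(q, v) = 2 - ((-4 + √6)*v - 19)/2 = 2 - (v*(-4 + √6) - 19)/2 = 2 - (-19 + v*(-4 + √6))/2 = 2 + (19/2 - v*(-4 + √6)/2) = 23/2 - v*(-4 + √6)/2)
4*n(63, 36) = 4*(23/2 + (½)*36*(4 - √6)) = 4*(23/2 + (72 - 18*√6)) = 4*(167/2 - 18*√6) = 334 - 72*√6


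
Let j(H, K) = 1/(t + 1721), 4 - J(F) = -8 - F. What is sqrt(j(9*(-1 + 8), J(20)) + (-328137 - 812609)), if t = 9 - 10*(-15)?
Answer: I*sqrt(1007963165130)/940 ≈ 1068.1*I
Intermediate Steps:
J(F) = 12 + F (J(F) = 4 - (-8 - F) = 4 + (8 + F) = 12 + F)
t = 159 (t = 9 + 150 = 159)
j(H, K) = 1/1880 (j(H, K) = 1/(159 + 1721) = 1/1880)
sqrt(j(9*(-1 + 8), J(20)) + (-328137 - 812609)) = sqrt(1/1880 + (-328137 - 812609)) = sqrt(1/1880 - 1140746) = sqrt(-2144602479/1880) = I*sqrt(1007963165130)/940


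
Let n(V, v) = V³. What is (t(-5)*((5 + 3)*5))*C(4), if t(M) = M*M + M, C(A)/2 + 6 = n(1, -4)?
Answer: -8000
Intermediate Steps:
C(A) = -10 (C(A) = -12 + 2*1³ = -12 + 2*1 = -12 + 2 = -10)
t(M) = M + M² (t(M) = M² + M = M + M²)
(t(-5)*((5 + 3)*5))*C(4) = ((-5*(1 - 5))*((5 + 3)*5))*(-10) = ((-5*(-4))*(8*5))*(-10) = (20*40)*(-10) = 800*(-10) = -8000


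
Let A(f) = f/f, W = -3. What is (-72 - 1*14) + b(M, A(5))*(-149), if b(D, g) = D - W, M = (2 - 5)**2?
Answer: -1874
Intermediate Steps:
A(f) = 1
M = 9 (M = (-3)**2 = 9)
b(D, g) = 3 + D (b(D, g) = D - 1*(-3) = D + 3 = 3 + D)
(-72 - 1*14) + b(M, A(5))*(-149) = (-72 - 1*14) + (3 + 9)*(-149) = (-72 - 14) + 12*(-149) = -86 - 1788 = -1874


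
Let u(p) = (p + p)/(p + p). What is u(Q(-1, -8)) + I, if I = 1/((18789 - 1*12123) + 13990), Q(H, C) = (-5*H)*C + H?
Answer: 20657/20656 ≈ 1.0000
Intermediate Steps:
Q(H, C) = H - 5*C*H (Q(H, C) = -5*C*H + H = H - 5*C*H)
I = 1/20656 (I = 1/((18789 - 12123) + 13990) = 1/(6666 + 13990) = 1/20656 ≈ 4.8412e-5)
u(p) = 1 (u(p) = (2*p)/((2*p)) = (2*p)*(1/(2*p)) = 1)
u(Q(-1, -8)) + I = 1 + 1/20656 = 20657/20656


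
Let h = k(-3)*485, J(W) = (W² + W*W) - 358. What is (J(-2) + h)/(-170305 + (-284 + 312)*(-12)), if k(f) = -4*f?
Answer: -5470/170641 ≈ -0.032056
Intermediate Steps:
J(W) = -358 + 2*W² (J(W) = (W² + W²) - 358 = 2*W² - 358 = -358 + 2*W²)
h = 5820 (h = -4*(-3)*485 = 12*485 = 5820)
(J(-2) + h)/(-170305 + (-284 + 312)*(-12)) = ((-358 + 2*(-2)²) + 5820)/(-170305 + (-284 + 312)*(-12)) = ((-358 + 2*4) + 5820)/(-170305 + 28*(-12)) = ((-358 + 8) + 5820)/(-170305 - 336) = (-350 + 5820)/(-170641) = 5470*(-1/170641) = -5470/170641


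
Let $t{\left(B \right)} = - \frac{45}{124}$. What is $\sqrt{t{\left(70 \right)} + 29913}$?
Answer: $\frac{\sqrt{114984177}}{62} \approx 172.95$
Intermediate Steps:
$t{\left(B \right)} = - \frac{45}{124}$ ($t{\left(B \right)} = \left(-45\right) \frac{1}{124} = - \frac{45}{124}$)
$\sqrt{t{\left(70 \right)} + 29913} = \sqrt{- \frac{45}{124} + 29913} = \sqrt{\frac{3709167}{124}} = \frac{\sqrt{114984177}}{62}$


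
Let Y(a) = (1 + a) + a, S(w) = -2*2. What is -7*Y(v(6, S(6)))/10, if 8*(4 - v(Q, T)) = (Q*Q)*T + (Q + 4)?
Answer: -119/4 ≈ -29.750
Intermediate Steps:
S(w) = -4
v(Q, T) = 7/2 - Q/8 - T*Q²/8 (v(Q, T) = 4 - ((Q*Q)*T + (Q + 4))/8 = 4 - (Q²*T + (4 + Q))/8 = 4 - (T*Q² + (4 + Q))/8 = 4 - (4 + Q + T*Q²)/8 = 4 + (-½ - Q/8 - T*Q²/8) = 7/2 - Q/8 - T*Q²/8)
Y(a) = 1 + 2*a
-7*Y(v(6, S(6)))/10 = -7*(1 + 2*(7/2 - ⅛*6 - ⅛*(-4)*6²))/10 = -7*(1 + 2*(7/2 - ¾ - ⅛*(-4)*36))*(⅒) = -7*(1 + 2*(7/2 - ¾ + 18))*(⅒) = -7*(1 + 2*(83/4))*(⅒) = -7*(1 + 83/2)*(⅒) = -7*85/2*(⅒) = -595/2*⅒ = -119/4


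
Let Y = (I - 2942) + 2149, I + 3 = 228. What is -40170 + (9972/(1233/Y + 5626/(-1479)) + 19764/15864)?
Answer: -9572702501487/228805150 ≈ -41838.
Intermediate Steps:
I = 225 (I = -3 + 228 = 225)
Y = -568 (Y = (225 - 2942) + 2149 = -2717 + 2149 = -568)
-40170 + (9972/(1233/Y + 5626/(-1479)) + 19764/15864) = -40170 + (9972/(1233/(-568) + 5626/(-1479)) + 19764/15864) = -40170 + (9972/(1233*(-1/568) + 5626*(-1/1479)) + 19764*(1/15864)) = -40170 + (9972/(-1233/568 - 194/51) + 1647/1322) = -40170 + (9972/(-173075/28968) + 1647/1322) = -40170 + (9972*(-28968/173075) + 1647/1322) = -40170 + (-288868896/173075 + 1647/1322) = -40170 - 381599625987/228805150 = -9572702501487/228805150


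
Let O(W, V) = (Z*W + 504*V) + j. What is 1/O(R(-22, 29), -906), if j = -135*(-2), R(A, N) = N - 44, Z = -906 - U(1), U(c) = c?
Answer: -1/442749 ≈ -2.2586e-6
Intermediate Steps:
Z = -907 (Z = -906 - 1*1 = -906 - 1 = -907)
R(A, N) = -44 + N
j = 270
O(W, V) = 270 - 907*W + 504*V (O(W, V) = (-907*W + 504*V) + 270 = 270 - 907*W + 504*V)
1/O(R(-22, 29), -906) = 1/(270 - 907*(-44 + 29) + 504*(-906)) = 1/(270 - 907*(-15) - 456624) = 1/(270 + 13605 - 456624) = 1/(-442749) = -1/442749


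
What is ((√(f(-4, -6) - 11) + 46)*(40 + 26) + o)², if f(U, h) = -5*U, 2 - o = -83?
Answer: 11015761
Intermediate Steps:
o = 85 (o = 2 - 1*(-83) = 2 + 83 = 85)
((√(f(-4, -6) - 11) + 46)*(40 + 26) + o)² = ((√(-5*(-4) - 11) + 46)*(40 + 26) + 85)² = ((√(20 - 11) + 46)*66 + 85)² = ((√9 + 46)*66 + 85)² = ((3 + 46)*66 + 85)² = (49*66 + 85)² = (3234 + 85)² = 3319² = 11015761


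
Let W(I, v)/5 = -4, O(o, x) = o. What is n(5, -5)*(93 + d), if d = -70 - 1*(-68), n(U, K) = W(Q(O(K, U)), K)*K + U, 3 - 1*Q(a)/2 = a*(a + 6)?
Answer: 9555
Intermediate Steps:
Q(a) = 6 - 2*a*(6 + a) (Q(a) = 6 - 2*a*(a + 6) = 6 - 2*a*(6 + a))
W(I, v) = -20 (W(I, v) = 5*(-4) = -20)
n(U, K) = U - 20*K (n(U, K) = -20*K + U = U - 20*K)
d = -2 (d = -70 + 68 = -2)
n(5, -5)*(93 + d) = (5 - 20*(-5))*(93 - 2) = (5 + 100)*91 = 105*91 = 9555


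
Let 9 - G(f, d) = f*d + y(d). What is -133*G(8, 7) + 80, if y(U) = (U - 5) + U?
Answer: 7528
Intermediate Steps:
y(U) = -5 + 2*U (y(U) = (-5 + U) + U = -5 + 2*U)
G(f, d) = 14 - 2*d - d*f (G(f, d) = 9 - (f*d + (-5 + 2*d)) = 9 - (d*f + (-5 + 2*d)) = 9 - (-5 + 2*d + d*f) = 9 + (5 - 2*d - d*f) = 14 - 2*d - d*f)
-133*G(8, 7) + 80 = -133*(14 - 2*7 - 1*7*8) + 80 = -133*(14 - 14 - 56) + 80 = -133*(-56) + 80 = 7448 + 80 = 7528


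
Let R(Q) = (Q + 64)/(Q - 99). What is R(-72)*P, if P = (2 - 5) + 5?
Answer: 16/171 ≈ 0.093567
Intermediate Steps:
R(Q) = (64 + Q)/(-99 + Q)
P = 2 (P = -3 + 5 = 2)
R(-72)*P = ((64 - 72)/(-99 - 72))*2 = (-8/(-171))*2 = -1/171*(-8)*2 = (8/171)*2 = 16/171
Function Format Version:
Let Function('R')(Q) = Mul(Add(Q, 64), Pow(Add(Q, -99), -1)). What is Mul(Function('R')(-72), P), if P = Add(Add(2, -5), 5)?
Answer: Rational(16, 171) ≈ 0.093567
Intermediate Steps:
Function('R')(Q) = Mul(Pow(Add(-99, Q), -1), Add(64, Q)) (Function('R')(Q) = Mul(Add(64, Q), Pow(Add(-99, Q), -1)) = Mul(Pow(Add(-99, Q), -1), Add(64, Q)))
P = 2 (P = Add(-3, 5) = 2)
Mul(Function('R')(-72), P) = Mul(Mul(Pow(Add(-99, -72), -1), Add(64, -72)), 2) = Mul(Mul(Pow(-171, -1), -8), 2) = Mul(Mul(Rational(-1, 171), -8), 2) = Mul(Rational(8, 171), 2) = Rational(16, 171)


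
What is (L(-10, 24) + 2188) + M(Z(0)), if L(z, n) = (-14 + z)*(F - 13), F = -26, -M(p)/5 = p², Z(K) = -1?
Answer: 3119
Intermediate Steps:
M(p) = -5*p²
L(z, n) = 546 - 39*z (L(z, n) = (-14 + z)*(-26 - 13) = (-14 + z)*(-39) = 546 - 39*z)
(L(-10, 24) + 2188) + M(Z(0)) = ((546 - 39*(-10)) + 2188) - 5*(-1)² = ((546 + 390) + 2188) - 5*1 = (936 + 2188) - 5 = 3124 - 5 = 3119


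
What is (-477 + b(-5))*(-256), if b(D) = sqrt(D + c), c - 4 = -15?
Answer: 122112 - 1024*I ≈ 1.2211e+5 - 1024.0*I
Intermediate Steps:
c = -11 (c = 4 - 15 = -11)
b(D) = sqrt(-11 + D) (b(D) = sqrt(D - 11) = sqrt(-11 + D))
(-477 + b(-5))*(-256) = (-477 + sqrt(-11 - 5))*(-256) = (-477 + sqrt(-16))*(-256) = (-477 + 4*I)*(-256) = 122112 - 1024*I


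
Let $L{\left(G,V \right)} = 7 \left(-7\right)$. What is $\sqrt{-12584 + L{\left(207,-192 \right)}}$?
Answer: $i \sqrt{12633} \approx 112.4 i$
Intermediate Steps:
$L{\left(G,V \right)} = -49$
$\sqrt{-12584 + L{\left(207,-192 \right)}} = \sqrt{-12584 - 49} = \sqrt{-12633} = i \sqrt{12633}$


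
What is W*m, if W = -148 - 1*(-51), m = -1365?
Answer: 132405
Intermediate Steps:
W = -97 (W = -148 + 51 = -97)
W*m = -97*(-1365) = 132405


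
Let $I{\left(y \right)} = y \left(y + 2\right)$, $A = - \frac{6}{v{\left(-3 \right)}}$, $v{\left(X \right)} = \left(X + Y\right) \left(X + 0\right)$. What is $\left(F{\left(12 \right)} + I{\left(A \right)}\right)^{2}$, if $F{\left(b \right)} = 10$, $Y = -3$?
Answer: $\frac{7225}{81} \approx 89.198$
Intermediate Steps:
$v{\left(X \right)} = X \left(-3 + X\right)$ ($v{\left(X \right)} = \left(X - 3\right) \left(X + 0\right) = \left(-3 + X\right) X = X \left(-3 + X\right)$)
$A = - \frac{1}{3}$ ($A = - \frac{6}{\left(-3\right) \left(-3 - 3\right)} = - \frac{6}{\left(-3\right) \left(-6\right)} = - \frac{6}{18} = \left(-6\right) \frac{1}{18} = - \frac{1}{3} \approx -0.33333$)
$I{\left(y \right)} = y \left(2 + y\right)$
$\left(F{\left(12 \right)} + I{\left(A \right)}\right)^{2} = \left(10 - \frac{2 - \frac{1}{3}}{3}\right)^{2} = \left(10 - \frac{5}{9}\right)^{2} = \left(\frac{85}{9}\right)^{2} = \frac{7225}{81}$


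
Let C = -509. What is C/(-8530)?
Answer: 509/8530 ≈ 0.059672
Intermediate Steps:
C/(-8530) = -509/(-8530) = -509*(-1/8530) = 509/8530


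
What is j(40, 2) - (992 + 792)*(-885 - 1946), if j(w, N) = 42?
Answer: 5050546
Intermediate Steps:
j(40, 2) - (992 + 792)*(-885 - 1946) = 42 - (992 + 792)*(-885 - 1946) = 42 - 1784*(-2831) = 42 - 1*(-5050504) = 42 + 5050504 = 5050546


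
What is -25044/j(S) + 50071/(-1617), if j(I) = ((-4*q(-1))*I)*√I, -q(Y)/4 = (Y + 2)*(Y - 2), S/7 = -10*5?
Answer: -7153/231 + 2087*I*√14/98000 ≈ -30.965 + 0.079682*I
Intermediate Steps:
S = -350 (S = 7*(-10*5) = 7*(-50) = -350)
q(Y) = -4*(-2 + Y)*(2 + Y) (q(Y) = -4*(Y + 2)*(Y - 2) = -4*(2 + Y)*(-2 + Y) = -4*(-2 + Y)*(2 + Y))
j(I) = -48*I^(3/2) (j(I) = ((-4*(16 - 4*(-1)²))*I)*√I = ((-4*(16 - 4*1))*I)*√I = ((-4*(16 - 4))*I)*√I = ((-4*12)*I)*√I = (-48*I)*√I = -48*I^(3/2))
-25044/j(S) + 50071/(-1617) = -25044*(-I*√14/1176000) + 50071/(-1617) = -25044*(-I*√14/1176000) + 50071*(-1/1617) = -25044*(-I*√14/1176000) - 7153/231 = -(-2087)*I*√14/98000 - 7153/231 = 2087*I*√14/98000 - 7153/231 = -7153/231 + 2087*I*√14/98000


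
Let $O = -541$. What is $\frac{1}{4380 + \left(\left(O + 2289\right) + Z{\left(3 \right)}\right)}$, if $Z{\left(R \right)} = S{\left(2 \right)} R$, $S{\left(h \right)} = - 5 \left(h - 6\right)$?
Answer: $\frac{1}{6188} \approx 0.0001616$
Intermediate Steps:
$S{\left(h \right)} = 30 - 5 h$ ($S{\left(h \right)} = - 5 \left(-6 + h\right) = 30 - 5 h$)
$Z{\left(R \right)} = 20 R$ ($Z{\left(R \right)} = \left(30 - 10\right) R = 20 R$)
$\frac{1}{4380 + \left(\left(O + 2289\right) + Z{\left(3 \right)}\right)} = \frac{1}{4380 + \left(\left(-541 + 2289\right) + 20 \cdot 3\right)} = \frac{1}{4380 + \left(1748 + 60\right)} = \frac{1}{4380 + 1808} = \frac{1}{6188}$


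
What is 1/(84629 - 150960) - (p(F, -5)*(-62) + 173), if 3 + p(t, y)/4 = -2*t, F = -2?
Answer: 4974824/66331 ≈ 75.000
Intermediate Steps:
p(t, y) = -12 - 8*t (p(t, y) = -12 + 4*(-2*t) = -12 - 8*t)
1/(84629 - 150960) - (p(F, -5)*(-62) + 173) = 1/(84629 - 150960) - ((-12 - 8*(-2))*(-62) + 173) = 1/(-66331) - ((-12 + 16)*(-62) + 173) = -1/66331 - (4*(-62) + 173) = -1/66331 - (-248 + 173) = -1/66331 - 1*(-75) = -1/66331 + 75 = 4974824/66331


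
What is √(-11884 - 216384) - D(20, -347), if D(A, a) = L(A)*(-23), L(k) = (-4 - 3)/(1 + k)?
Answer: -23/3 + 2*I*√57067 ≈ -7.6667 + 477.77*I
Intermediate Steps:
L(k) = -7/(1 + k)
D(A, a) = 161/(1 + A) (D(A, a) = -7/(1 + A)*(-23) = 161/(1 + A))
√(-11884 - 216384) - D(20, -347) = √(-11884 - 216384) - 161/(1 + 20) = √(-228268) - 161/21 = 2*I*√57067 - 161/21 = 2*I*√57067 - 1*23/3 = 2*I*√57067 - 23/3 = -23/3 + 2*I*√57067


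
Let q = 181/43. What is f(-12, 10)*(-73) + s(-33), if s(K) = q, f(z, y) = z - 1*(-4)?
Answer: 25293/43 ≈ 588.21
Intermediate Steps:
f(z, y) = 4 + z (f(z, y) = z + 4 = 4 + z)
q = 181/43 (q = 181*(1/43) = 181/43 ≈ 4.2093)
s(K) = 181/43
f(-12, 10)*(-73) + s(-33) = (4 - 12)*(-73) + 181/43 = -8*(-73) + 181/43 = 584 + 181/43 = 25293/43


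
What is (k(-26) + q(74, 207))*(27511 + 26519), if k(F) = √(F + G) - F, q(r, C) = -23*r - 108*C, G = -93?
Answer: -1298448960 + 54030*I*√119 ≈ -1.2984e+9 + 5.894e+5*I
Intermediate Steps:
q(r, C) = -108*C - 23*r
k(F) = √(-93 + F) - F (k(F) = √(F - 93) - F = √(-93 + F) - F)
(k(-26) + q(74, 207))*(27511 + 26519) = ((√(-93 - 26) - 1*(-26)) + (-108*207 - 23*74))*(27511 + 26519) = ((√(-119) + 26) + (-22356 - 1702))*54030 = ((I*√119 + 26) - 24058)*54030 = ((26 + I*√119) - 24058)*54030 = (-24032 + I*√119)*54030 = -1298448960 + 54030*I*√119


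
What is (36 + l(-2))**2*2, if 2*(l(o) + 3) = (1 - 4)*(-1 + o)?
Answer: 5625/2 ≈ 2812.5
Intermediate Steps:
l(o) = -3/2 - 3*o/2 (l(o) = -3 + ((1 - 4)*(-1 + o))/2 = -3 + (-3*(-1 + o))/2 = -3 + (3 - 3*o)/2 = -3 + (3/2 - 3*o/2) = -3/2 - 3*o/2)
(36 + l(-2))**2*2 = (36 + (-3/2 - 3/2*(-2)))**2*2 = (36 + (-3/2 + 3))**2*2 = (36 + 3/2)**2*2 = (75/2)**2*2 = (5625/4)*2 = 5625/2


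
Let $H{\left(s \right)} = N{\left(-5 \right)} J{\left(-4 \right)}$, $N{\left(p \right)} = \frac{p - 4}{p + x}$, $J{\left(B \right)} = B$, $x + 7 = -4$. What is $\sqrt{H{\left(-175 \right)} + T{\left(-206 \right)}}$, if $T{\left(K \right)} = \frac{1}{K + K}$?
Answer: $\frac{2 i \sqrt{5974}}{103} \approx 1.5008 i$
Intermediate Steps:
$x = -11$ ($x = -7 - 4 = -11$)
$N{\left(p \right)} = \frac{-4 + p}{-11 + p}$ ($N{\left(p \right)} = \frac{p - 4}{p - 11} = \frac{-4 + p}{-11 + p}$)
$T{\left(K \right)} = \frac{1}{2 K}$
$H{\left(s \right)} = - \frac{9}{4}$ ($H{\left(s \right)} = \frac{-4 - 5}{-11 - 5} \left(-4\right) = \frac{1}{-16} \left(-9\right) \left(-4\right) = \left(- \frac{1}{16}\right) \left(-9\right) \left(-4\right) = \frac{9}{16} \left(-4\right) = - \frac{9}{4}$)
$\sqrt{H{\left(-175 \right)} + T{\left(-206 \right)}} = \sqrt{- \frac{9}{4} + \frac{1}{2 \left(-206\right)}} = \sqrt{- \frac{9}{4} + \frac{1}{2} \left(- \frac{1}{206}\right)} = \sqrt{- \frac{9}{4} - \frac{1}{412}} = \sqrt{- \frac{232}{103}} = \frac{2 i \sqrt{5974}}{103}$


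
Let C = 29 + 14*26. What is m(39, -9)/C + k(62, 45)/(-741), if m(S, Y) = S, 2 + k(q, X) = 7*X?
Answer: -31370/97071 ≈ -0.32317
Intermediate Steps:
k(q, X) = -2 + 7*X
C = 393 (C = 29 + 364 = 393)
m(39, -9)/C + k(62, 45)/(-741) = 39/393 + (-2 + 7*45)/(-741) = 39*(1/393) + (-2 + 315)*(-1/741) = 13/131 + 313*(-1/741) = 13/131 - 313/741 = -31370/97071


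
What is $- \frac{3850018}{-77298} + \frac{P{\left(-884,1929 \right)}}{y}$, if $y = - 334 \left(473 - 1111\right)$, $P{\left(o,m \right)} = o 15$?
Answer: $\frac{102422883022}{2058948177} \approx 49.745$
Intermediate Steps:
$P{\left(o,m \right)} = 15 o$
$y = 213092$ ($y = \left(-334\right) \left(-638\right) = 213092$)
$- \frac{3850018}{-77298} + \frac{P{\left(-884,1929 \right)}}{y} = - \frac{3850018}{-77298} + \frac{15 \left(-884\right)}{213092} = \left(-3850018\right) \left(- \frac{1}{77298}\right) - \frac{3315}{53273} = \frac{1925009}{38649} - \frac{3315}{53273} = \frac{102422883022}{2058948177}$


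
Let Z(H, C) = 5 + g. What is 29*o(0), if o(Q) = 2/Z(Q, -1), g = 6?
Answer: 58/11 ≈ 5.2727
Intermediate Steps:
Z(H, C) = 11 (Z(H, C) = 5 + 6 = 11)
o(Q) = 2/11
29*o(0) = 29*(2/11) = 58/11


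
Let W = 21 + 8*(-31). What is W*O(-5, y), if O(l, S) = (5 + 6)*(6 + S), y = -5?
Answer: -2497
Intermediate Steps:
O(l, S) = 66 + 11*S (O(l, S) = 11*(6 + S) = 66 + 11*S)
W = -227 (W = 21 - 248 = -227)
W*O(-5, y) = -227*(66 + 11*(-5)) = -227*(66 - 55) = -227*11 = -2497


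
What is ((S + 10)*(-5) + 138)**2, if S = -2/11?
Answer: 956484/121 ≈ 7904.8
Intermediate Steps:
S = -2/11 (S = -2*1/11 = -2/11 ≈ -0.18182)
((S + 10)*(-5) + 138)**2 = ((-2/11 + 10)*(-5) + 138)**2 = ((108/11)*(-5) + 138)**2 = (-540/11 + 138)**2 = (978/11)**2 = 956484/121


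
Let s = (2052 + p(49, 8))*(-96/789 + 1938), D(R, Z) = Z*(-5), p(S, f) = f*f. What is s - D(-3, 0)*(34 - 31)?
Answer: 1078444792/263 ≈ 4.1006e+6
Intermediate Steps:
p(S, f) = f**2
D(R, Z) = -5*Z
s = 1078444792/263 (s = (2052 + 8**2)*(-96/789 + 1938) = (2052 + 64)*(-96*1/789 + 1938) = 2116*(-32/263 + 1938) = 2116*(509662/263) = 1078444792/263 ≈ 4.1006e+6)
s - D(-3, 0)*(34 - 31) = 1078444792/263 - (-5*0)*(34 - 31) = 1078444792/263 - 0*3 = 1078444792/263 - 1*0 = 1078444792/263 + 0 = 1078444792/263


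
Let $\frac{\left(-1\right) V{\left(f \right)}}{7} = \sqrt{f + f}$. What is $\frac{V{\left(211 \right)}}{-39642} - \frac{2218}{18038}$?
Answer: $- \frac{1109}{9019} + \frac{7 \sqrt{422}}{39642} \approx -0.11934$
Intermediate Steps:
$V{\left(f \right)} = - 7 \sqrt{2} \sqrt{f}$ ($V{\left(f \right)} = - 7 \sqrt{f + f} = - 7 \sqrt{2 f} = - 7 \sqrt{2} \sqrt{f}$)
$\frac{V{\left(211 \right)}}{-39642} - \frac{2218}{18038} = \frac{\left(-7\right) \sqrt{2} \sqrt{211}}{-39642} - \frac{2218}{18038} = - 7 \sqrt{422} \left(- \frac{1}{39642}\right) - \frac{1109}{9019} = \frac{7 \sqrt{422}}{39642} - \frac{1109}{9019} = - \frac{1109}{9019} + \frac{7 \sqrt{422}}{39642}$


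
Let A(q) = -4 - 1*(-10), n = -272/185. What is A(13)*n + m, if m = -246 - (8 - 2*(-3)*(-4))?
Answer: -44182/185 ≈ -238.82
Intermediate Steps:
n = -272/185 (n = -272*1/185 = -272/185 ≈ -1.4703)
A(q) = 6 (A(q) = -4 + 10 = 6)
m = -230 (m = -246 - (8 + 6*(-4)) = -246 - (8 - 24) = -246 - 1*(-16) = -246 + 16 = -230)
A(13)*n + m = 6*(-272/185) - 230 = -1632/185 - 230 = -44182/185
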